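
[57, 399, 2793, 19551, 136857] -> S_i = 57*7^i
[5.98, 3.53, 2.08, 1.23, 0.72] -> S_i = 5.98*0.59^i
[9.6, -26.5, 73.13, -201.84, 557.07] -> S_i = 9.60*(-2.76)^i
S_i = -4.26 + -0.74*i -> [-4.26, -5.0, -5.74, -6.48, -7.22]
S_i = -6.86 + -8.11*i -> [-6.86, -14.97, -23.08, -31.19, -39.3]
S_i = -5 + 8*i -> [-5, 3, 11, 19, 27]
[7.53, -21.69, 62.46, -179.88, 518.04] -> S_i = 7.53*(-2.88)^i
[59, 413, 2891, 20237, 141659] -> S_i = 59*7^i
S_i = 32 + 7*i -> [32, 39, 46, 53, 60]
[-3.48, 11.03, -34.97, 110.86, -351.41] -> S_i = -3.48*(-3.17)^i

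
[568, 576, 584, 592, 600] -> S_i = 568 + 8*i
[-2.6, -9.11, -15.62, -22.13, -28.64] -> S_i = -2.60 + -6.51*i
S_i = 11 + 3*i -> [11, 14, 17, 20, 23]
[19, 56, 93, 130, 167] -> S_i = 19 + 37*i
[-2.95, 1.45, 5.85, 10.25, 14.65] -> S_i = -2.95 + 4.40*i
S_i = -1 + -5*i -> [-1, -6, -11, -16, -21]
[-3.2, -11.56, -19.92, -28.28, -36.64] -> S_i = -3.20 + -8.36*i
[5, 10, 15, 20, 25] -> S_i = 5 + 5*i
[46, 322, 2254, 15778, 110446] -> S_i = 46*7^i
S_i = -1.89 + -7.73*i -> [-1.89, -9.62, -17.35, -25.08, -32.81]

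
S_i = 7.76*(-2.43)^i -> [7.76, -18.86, 45.82, -111.35, 270.57]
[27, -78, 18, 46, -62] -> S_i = Random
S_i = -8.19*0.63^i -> [-8.19, -5.16, -3.25, -2.05, -1.29]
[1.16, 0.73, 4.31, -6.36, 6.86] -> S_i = Random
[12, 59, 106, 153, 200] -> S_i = 12 + 47*i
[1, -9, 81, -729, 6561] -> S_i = 1*-9^i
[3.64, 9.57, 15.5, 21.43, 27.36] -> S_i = 3.64 + 5.93*i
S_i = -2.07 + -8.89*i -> [-2.07, -10.96, -19.85, -28.74, -37.63]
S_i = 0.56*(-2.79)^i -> [0.56, -1.56, 4.36, -12.16, 33.93]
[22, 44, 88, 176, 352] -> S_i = 22*2^i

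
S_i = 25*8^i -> [25, 200, 1600, 12800, 102400]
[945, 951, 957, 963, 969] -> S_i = 945 + 6*i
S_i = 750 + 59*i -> [750, 809, 868, 927, 986]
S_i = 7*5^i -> [7, 35, 175, 875, 4375]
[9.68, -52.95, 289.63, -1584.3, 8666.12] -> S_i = 9.68*(-5.47)^i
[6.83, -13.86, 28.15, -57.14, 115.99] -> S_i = 6.83*(-2.03)^i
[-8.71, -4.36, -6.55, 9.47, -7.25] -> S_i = Random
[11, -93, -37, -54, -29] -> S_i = Random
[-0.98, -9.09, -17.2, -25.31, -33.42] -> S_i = -0.98 + -8.11*i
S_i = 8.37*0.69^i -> [8.37, 5.78, 3.98, 2.75, 1.9]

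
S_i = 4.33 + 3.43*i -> [4.33, 7.76, 11.19, 14.62, 18.05]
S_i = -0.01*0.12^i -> [-0.01, -0.0, -0.0, -0.0, -0.0]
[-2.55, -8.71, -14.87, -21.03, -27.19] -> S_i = -2.55 + -6.16*i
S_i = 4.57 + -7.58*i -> [4.57, -3.01, -10.59, -18.17, -25.75]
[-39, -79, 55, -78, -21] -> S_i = Random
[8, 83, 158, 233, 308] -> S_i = 8 + 75*i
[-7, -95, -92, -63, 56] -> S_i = Random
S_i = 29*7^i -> [29, 203, 1421, 9947, 69629]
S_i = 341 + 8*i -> [341, 349, 357, 365, 373]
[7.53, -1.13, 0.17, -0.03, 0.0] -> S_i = 7.53*(-0.15)^i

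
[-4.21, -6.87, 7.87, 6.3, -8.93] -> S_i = Random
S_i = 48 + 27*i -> [48, 75, 102, 129, 156]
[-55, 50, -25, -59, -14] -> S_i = Random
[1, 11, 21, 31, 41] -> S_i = 1 + 10*i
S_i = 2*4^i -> [2, 8, 32, 128, 512]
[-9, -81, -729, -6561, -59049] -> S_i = -9*9^i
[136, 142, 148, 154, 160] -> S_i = 136 + 6*i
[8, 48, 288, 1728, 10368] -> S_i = 8*6^i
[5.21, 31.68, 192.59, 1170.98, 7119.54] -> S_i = 5.21*6.08^i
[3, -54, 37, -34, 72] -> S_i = Random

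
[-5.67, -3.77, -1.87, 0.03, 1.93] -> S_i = -5.67 + 1.90*i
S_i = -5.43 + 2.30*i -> [-5.43, -3.13, -0.83, 1.47, 3.77]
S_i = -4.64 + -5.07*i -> [-4.64, -9.71, -14.78, -19.85, -24.92]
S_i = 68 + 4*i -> [68, 72, 76, 80, 84]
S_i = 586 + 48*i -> [586, 634, 682, 730, 778]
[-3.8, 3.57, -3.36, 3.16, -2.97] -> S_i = -3.80*(-0.94)^i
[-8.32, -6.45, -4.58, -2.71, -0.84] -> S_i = -8.32 + 1.87*i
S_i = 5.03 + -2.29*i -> [5.03, 2.74, 0.45, -1.84, -4.13]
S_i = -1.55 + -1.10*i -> [-1.55, -2.65, -3.75, -4.85, -5.95]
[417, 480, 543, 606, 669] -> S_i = 417 + 63*i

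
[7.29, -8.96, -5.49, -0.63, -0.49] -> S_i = Random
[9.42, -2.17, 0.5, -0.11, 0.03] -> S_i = 9.42*(-0.23)^i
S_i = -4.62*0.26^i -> [-4.62, -1.2, -0.31, -0.08, -0.02]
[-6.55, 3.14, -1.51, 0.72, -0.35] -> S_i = -6.55*(-0.48)^i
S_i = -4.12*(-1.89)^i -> [-4.12, 7.79, -14.72, 27.82, -52.57]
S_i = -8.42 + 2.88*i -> [-8.42, -5.54, -2.66, 0.22, 3.1]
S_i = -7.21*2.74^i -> [-7.21, -19.76, -54.13, -148.32, -406.38]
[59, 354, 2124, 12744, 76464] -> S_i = 59*6^i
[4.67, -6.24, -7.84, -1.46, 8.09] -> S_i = Random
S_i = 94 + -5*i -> [94, 89, 84, 79, 74]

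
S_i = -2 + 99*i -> [-2, 97, 196, 295, 394]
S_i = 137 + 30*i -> [137, 167, 197, 227, 257]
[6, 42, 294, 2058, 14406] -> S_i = 6*7^i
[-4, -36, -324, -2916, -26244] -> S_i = -4*9^i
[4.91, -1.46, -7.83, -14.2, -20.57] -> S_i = 4.91 + -6.37*i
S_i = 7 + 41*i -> [7, 48, 89, 130, 171]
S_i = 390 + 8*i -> [390, 398, 406, 414, 422]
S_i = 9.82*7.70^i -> [9.82, 75.61, 582.23, 4483.15, 34520.29]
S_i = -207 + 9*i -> [-207, -198, -189, -180, -171]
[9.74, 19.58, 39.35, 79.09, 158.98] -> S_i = 9.74*2.01^i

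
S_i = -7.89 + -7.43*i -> [-7.89, -15.32, -22.75, -30.18, -37.61]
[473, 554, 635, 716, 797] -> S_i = 473 + 81*i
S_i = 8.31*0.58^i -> [8.31, 4.82, 2.8, 1.62, 0.94]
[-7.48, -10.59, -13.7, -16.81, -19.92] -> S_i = -7.48 + -3.11*i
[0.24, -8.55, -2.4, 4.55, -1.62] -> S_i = Random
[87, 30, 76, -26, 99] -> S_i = Random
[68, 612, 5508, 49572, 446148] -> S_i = 68*9^i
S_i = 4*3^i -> [4, 12, 36, 108, 324]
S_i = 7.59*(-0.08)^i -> [7.59, -0.61, 0.05, -0.0, 0.0]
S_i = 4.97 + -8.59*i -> [4.97, -3.62, -12.21, -20.8, -29.39]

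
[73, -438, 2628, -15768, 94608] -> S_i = 73*-6^i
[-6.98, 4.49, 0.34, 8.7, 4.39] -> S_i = Random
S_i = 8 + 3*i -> [8, 11, 14, 17, 20]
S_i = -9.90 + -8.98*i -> [-9.9, -18.88, -27.86, -36.84, -45.82]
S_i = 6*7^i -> [6, 42, 294, 2058, 14406]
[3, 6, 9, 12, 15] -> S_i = 3 + 3*i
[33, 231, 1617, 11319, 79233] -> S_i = 33*7^i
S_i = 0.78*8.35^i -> [0.78, 6.51, 54.38, 454.1, 3791.76]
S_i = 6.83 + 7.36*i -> [6.83, 14.19, 21.55, 28.91, 36.27]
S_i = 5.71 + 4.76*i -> [5.71, 10.47, 15.23, 19.99, 24.75]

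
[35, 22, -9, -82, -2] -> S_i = Random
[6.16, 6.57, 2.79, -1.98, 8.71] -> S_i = Random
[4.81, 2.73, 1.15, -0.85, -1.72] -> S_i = Random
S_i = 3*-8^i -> [3, -24, 192, -1536, 12288]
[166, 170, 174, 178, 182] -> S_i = 166 + 4*i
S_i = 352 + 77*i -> [352, 429, 506, 583, 660]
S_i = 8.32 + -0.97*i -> [8.32, 7.35, 6.38, 5.41, 4.44]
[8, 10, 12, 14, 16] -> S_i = 8 + 2*i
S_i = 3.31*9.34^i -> [3.31, 30.92, 288.75, 2696.92, 25189.27]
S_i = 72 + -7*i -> [72, 65, 58, 51, 44]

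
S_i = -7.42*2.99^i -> [-7.42, -22.19, -66.34, -198.34, -593.05]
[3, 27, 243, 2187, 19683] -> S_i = 3*9^i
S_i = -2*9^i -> [-2, -18, -162, -1458, -13122]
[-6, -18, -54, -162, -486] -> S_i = -6*3^i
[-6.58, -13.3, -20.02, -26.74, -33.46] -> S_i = -6.58 + -6.72*i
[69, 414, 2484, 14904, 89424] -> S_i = 69*6^i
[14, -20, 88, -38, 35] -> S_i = Random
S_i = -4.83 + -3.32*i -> [-4.83, -8.15, -11.47, -14.79, -18.11]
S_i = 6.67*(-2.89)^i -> [6.67, -19.28, 55.71, -161.0, 465.28]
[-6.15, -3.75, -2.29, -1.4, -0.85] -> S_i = -6.15*0.61^i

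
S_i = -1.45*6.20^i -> [-1.45, -8.99, -55.74, -345.58, -2142.57]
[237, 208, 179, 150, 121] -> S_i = 237 + -29*i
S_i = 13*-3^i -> [13, -39, 117, -351, 1053]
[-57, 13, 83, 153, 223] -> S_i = -57 + 70*i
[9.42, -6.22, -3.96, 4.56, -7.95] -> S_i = Random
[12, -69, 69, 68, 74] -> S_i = Random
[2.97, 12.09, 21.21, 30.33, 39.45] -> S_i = 2.97 + 9.12*i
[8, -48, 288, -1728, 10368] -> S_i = 8*-6^i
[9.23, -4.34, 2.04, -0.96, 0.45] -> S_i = 9.23*(-0.47)^i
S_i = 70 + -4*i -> [70, 66, 62, 58, 54]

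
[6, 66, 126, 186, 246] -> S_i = 6 + 60*i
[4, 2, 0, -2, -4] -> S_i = 4 + -2*i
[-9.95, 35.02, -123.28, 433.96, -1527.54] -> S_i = -9.95*(-3.52)^i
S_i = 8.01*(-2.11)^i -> [8.01, -16.9, 35.66, -75.25, 158.77]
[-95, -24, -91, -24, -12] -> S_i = Random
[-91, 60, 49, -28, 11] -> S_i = Random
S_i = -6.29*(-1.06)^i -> [-6.29, 6.67, -7.07, 7.49, -7.94]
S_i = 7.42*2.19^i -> [7.42, 16.25, 35.59, 77.94, 170.68]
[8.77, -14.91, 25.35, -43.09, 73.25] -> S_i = 8.77*(-1.70)^i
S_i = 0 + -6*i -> [0, -6, -12, -18, -24]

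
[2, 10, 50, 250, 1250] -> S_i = 2*5^i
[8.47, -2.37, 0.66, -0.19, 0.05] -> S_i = 8.47*(-0.28)^i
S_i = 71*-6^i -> [71, -426, 2556, -15336, 92016]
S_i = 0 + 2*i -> [0, 2, 4, 6, 8]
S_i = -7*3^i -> [-7, -21, -63, -189, -567]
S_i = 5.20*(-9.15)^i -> [5.2, -47.58, 435.36, -3983.52, 36449.18]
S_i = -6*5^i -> [-6, -30, -150, -750, -3750]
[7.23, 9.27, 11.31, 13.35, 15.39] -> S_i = 7.23 + 2.04*i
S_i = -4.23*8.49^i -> [-4.23, -35.91, -304.9, -2588.59, -21977.14]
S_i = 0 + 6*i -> [0, 6, 12, 18, 24]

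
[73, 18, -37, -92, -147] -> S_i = 73 + -55*i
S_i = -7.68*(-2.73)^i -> [-7.68, 20.97, -57.24, 156.26, -426.59]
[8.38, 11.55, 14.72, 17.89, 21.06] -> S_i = 8.38 + 3.17*i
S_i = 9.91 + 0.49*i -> [9.91, 10.4, 10.89, 11.38, 11.87]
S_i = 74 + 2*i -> [74, 76, 78, 80, 82]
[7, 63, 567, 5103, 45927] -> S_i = 7*9^i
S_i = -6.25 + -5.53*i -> [-6.25, -11.78, -17.31, -22.84, -28.37]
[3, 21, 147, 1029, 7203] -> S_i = 3*7^i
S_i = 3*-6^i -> [3, -18, 108, -648, 3888]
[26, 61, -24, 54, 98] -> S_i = Random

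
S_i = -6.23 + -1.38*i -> [-6.23, -7.61, -8.99, -10.37, -11.75]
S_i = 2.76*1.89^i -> [2.76, 5.22, 9.86, 18.63, 35.22]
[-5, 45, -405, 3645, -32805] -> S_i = -5*-9^i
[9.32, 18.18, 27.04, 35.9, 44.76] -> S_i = 9.32 + 8.86*i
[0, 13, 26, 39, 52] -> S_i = 0 + 13*i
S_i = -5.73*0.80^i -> [-5.73, -4.58, -3.67, -2.93, -2.35]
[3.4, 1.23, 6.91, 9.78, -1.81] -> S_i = Random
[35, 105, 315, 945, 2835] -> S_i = 35*3^i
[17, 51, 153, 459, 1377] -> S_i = 17*3^i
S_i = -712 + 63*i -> [-712, -649, -586, -523, -460]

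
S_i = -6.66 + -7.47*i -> [-6.66, -14.13, -21.6, -29.07, -36.54]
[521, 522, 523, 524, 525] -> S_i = 521 + 1*i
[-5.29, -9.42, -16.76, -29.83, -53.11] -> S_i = -5.29*1.78^i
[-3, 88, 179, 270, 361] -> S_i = -3 + 91*i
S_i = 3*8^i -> [3, 24, 192, 1536, 12288]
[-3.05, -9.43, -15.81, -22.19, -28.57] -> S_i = -3.05 + -6.38*i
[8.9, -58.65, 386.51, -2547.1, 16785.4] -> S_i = 8.90*(-6.59)^i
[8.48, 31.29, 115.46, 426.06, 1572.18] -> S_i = 8.48*3.69^i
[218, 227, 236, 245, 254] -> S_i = 218 + 9*i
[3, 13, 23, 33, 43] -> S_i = 3 + 10*i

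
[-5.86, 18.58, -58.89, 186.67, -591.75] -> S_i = -5.86*(-3.17)^i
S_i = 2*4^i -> [2, 8, 32, 128, 512]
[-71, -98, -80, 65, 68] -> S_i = Random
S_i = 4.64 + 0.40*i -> [4.64, 5.04, 5.44, 5.84, 6.24]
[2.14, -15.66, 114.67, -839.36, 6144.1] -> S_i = 2.14*(-7.32)^i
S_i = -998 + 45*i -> [-998, -953, -908, -863, -818]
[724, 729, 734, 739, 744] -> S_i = 724 + 5*i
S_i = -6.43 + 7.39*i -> [-6.43, 0.96, 8.35, 15.74, 23.13]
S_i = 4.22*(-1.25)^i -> [4.22, -5.28, 6.59, -8.24, 10.3]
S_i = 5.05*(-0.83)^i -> [5.05, -4.19, 3.48, -2.89, 2.4]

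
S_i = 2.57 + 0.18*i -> [2.57, 2.75, 2.93, 3.11, 3.29]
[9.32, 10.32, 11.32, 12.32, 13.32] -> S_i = 9.32 + 1.00*i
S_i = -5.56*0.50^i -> [-5.56, -2.78, -1.39, -0.7, -0.35]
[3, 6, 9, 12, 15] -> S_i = 3 + 3*i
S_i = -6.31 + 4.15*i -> [-6.31, -2.16, 1.99, 6.14, 10.29]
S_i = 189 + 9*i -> [189, 198, 207, 216, 225]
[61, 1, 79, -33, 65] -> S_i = Random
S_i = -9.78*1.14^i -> [-9.78, -11.15, -12.71, -14.49, -16.52]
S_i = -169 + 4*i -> [-169, -165, -161, -157, -153]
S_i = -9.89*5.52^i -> [-9.89, -54.59, -301.35, -1663.46, -9182.32]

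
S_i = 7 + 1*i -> [7, 8, 9, 10, 11]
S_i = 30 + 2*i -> [30, 32, 34, 36, 38]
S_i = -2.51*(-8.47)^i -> [-2.51, 21.26, -180.07, 1525.19, -12918.36]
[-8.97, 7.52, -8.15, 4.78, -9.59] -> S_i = Random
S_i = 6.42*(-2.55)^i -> [6.42, -16.37, 41.75, -106.45, 271.45]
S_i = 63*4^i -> [63, 252, 1008, 4032, 16128]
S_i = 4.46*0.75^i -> [4.46, 3.34, 2.51, 1.88, 1.41]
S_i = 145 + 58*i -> [145, 203, 261, 319, 377]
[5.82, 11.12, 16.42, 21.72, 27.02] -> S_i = 5.82 + 5.30*i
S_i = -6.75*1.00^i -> [-6.75, -6.75, -6.75, -6.75, -6.75]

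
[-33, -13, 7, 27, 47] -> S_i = -33 + 20*i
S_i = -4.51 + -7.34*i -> [-4.51, -11.85, -19.19, -26.53, -33.87]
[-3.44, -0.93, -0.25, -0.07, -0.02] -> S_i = -3.44*0.27^i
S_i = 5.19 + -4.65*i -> [5.19, 0.54, -4.11, -8.76, -13.41]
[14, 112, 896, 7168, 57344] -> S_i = 14*8^i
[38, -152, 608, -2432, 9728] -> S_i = 38*-4^i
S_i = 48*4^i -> [48, 192, 768, 3072, 12288]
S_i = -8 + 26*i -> [-8, 18, 44, 70, 96]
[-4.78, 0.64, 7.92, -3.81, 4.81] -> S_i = Random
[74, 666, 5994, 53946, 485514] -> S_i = 74*9^i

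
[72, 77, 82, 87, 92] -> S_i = 72 + 5*i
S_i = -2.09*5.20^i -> [-2.09, -10.87, -56.51, -293.87, -1528.13]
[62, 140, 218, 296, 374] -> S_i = 62 + 78*i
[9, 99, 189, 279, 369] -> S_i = 9 + 90*i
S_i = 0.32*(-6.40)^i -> [0.32, -2.05, 13.11, -83.89, 536.87]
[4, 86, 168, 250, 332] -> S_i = 4 + 82*i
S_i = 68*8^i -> [68, 544, 4352, 34816, 278528]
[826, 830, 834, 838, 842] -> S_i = 826 + 4*i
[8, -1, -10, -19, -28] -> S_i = 8 + -9*i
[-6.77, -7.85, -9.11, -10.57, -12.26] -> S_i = -6.77*1.16^i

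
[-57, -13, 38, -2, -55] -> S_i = Random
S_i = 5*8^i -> [5, 40, 320, 2560, 20480]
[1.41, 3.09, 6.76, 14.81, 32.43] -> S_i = 1.41*2.19^i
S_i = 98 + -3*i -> [98, 95, 92, 89, 86]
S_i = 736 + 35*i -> [736, 771, 806, 841, 876]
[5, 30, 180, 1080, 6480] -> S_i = 5*6^i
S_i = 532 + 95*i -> [532, 627, 722, 817, 912]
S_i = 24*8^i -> [24, 192, 1536, 12288, 98304]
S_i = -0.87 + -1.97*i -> [-0.87, -2.84, -4.81, -6.78, -8.75]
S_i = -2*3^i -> [-2, -6, -18, -54, -162]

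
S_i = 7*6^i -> [7, 42, 252, 1512, 9072]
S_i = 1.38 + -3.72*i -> [1.38, -2.34, -6.06, -9.78, -13.5]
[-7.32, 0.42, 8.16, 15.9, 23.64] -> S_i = -7.32 + 7.74*i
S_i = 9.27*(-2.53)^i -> [9.27, -23.45, 59.34, -150.12, 379.81]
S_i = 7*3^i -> [7, 21, 63, 189, 567]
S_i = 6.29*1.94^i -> [6.29, 12.2, 23.67, 45.93, 89.1]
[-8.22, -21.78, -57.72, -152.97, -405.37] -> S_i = -8.22*2.65^i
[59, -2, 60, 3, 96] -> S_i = Random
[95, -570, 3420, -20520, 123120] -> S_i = 95*-6^i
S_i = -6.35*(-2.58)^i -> [-6.35, 16.38, -42.27, 109.05, -281.35]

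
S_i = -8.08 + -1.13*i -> [-8.08, -9.21, -10.34, -11.47, -12.6]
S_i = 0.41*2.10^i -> [0.41, 0.86, 1.81, 3.8, 7.97]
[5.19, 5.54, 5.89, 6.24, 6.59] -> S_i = 5.19 + 0.35*i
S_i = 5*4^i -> [5, 20, 80, 320, 1280]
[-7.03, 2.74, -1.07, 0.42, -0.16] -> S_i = -7.03*(-0.39)^i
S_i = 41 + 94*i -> [41, 135, 229, 323, 417]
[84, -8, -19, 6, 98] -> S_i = Random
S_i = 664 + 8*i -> [664, 672, 680, 688, 696]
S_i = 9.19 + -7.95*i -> [9.19, 1.24, -6.71, -14.66, -22.61]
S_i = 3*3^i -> [3, 9, 27, 81, 243]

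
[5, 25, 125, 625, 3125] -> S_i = 5*5^i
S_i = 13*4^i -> [13, 52, 208, 832, 3328]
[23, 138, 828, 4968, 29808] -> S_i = 23*6^i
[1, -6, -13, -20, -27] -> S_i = 1 + -7*i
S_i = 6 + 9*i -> [6, 15, 24, 33, 42]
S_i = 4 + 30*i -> [4, 34, 64, 94, 124]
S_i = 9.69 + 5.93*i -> [9.69, 15.62, 21.55, 27.48, 33.41]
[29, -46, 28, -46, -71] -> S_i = Random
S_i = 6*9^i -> [6, 54, 486, 4374, 39366]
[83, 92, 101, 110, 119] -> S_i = 83 + 9*i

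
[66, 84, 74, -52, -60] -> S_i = Random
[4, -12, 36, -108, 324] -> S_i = 4*-3^i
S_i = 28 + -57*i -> [28, -29, -86, -143, -200]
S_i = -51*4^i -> [-51, -204, -816, -3264, -13056]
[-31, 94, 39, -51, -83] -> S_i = Random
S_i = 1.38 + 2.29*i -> [1.38, 3.67, 5.96, 8.25, 10.54]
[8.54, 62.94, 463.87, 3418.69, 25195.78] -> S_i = 8.54*7.37^i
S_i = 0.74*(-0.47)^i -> [0.74, -0.35, 0.16, -0.08, 0.04]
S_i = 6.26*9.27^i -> [6.26, 58.03, 537.94, 4986.7, 46226.74]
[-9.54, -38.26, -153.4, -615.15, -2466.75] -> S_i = -9.54*4.01^i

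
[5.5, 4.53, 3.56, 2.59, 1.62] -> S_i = 5.50 + -0.97*i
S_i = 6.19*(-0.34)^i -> [6.19, -2.1, 0.72, -0.24, 0.08]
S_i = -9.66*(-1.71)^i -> [-9.66, 16.52, -28.25, 48.3, -82.6]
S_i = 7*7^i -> [7, 49, 343, 2401, 16807]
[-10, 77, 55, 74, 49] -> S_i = Random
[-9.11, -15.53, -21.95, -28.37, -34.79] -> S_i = -9.11 + -6.42*i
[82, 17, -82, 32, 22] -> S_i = Random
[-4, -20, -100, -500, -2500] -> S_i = -4*5^i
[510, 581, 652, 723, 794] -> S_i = 510 + 71*i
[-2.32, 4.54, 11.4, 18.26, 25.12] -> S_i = -2.32 + 6.86*i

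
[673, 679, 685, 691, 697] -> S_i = 673 + 6*i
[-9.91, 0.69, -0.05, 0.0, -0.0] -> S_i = -9.91*(-0.07)^i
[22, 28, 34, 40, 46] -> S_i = 22 + 6*i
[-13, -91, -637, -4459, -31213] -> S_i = -13*7^i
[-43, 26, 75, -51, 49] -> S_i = Random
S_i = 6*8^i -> [6, 48, 384, 3072, 24576]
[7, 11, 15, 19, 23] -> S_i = 7 + 4*i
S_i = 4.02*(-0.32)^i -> [4.02, -1.29, 0.41, -0.13, 0.04]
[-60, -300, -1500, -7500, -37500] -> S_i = -60*5^i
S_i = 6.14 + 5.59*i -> [6.14, 11.73, 17.32, 22.91, 28.5]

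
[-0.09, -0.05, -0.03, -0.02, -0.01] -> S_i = -0.09*0.61^i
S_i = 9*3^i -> [9, 27, 81, 243, 729]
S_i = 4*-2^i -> [4, -8, 16, -32, 64]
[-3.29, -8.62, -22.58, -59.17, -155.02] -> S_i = -3.29*2.62^i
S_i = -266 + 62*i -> [-266, -204, -142, -80, -18]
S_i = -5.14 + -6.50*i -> [-5.14, -11.64, -18.14, -24.64, -31.14]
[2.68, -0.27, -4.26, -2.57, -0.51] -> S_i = Random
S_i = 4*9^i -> [4, 36, 324, 2916, 26244]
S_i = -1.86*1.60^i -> [-1.86, -2.98, -4.76, -7.62, -12.19]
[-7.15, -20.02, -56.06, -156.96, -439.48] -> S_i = -7.15*2.80^i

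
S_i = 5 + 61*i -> [5, 66, 127, 188, 249]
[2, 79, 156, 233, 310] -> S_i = 2 + 77*i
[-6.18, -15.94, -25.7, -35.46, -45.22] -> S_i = -6.18 + -9.76*i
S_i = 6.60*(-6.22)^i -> [6.6, -41.05, 255.34, -1588.24, 9878.83]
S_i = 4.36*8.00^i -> [4.36, 34.88, 279.04, 2232.32, 17858.56]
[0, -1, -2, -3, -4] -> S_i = 0 + -1*i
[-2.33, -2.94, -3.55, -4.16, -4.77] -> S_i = -2.33 + -0.61*i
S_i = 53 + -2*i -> [53, 51, 49, 47, 45]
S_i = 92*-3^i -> [92, -276, 828, -2484, 7452]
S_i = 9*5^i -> [9, 45, 225, 1125, 5625]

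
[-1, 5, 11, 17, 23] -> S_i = -1 + 6*i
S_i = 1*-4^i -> [1, -4, 16, -64, 256]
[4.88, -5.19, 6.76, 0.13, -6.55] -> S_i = Random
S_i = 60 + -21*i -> [60, 39, 18, -3, -24]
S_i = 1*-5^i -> [1, -5, 25, -125, 625]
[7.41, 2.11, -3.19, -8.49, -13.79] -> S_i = 7.41 + -5.30*i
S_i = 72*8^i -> [72, 576, 4608, 36864, 294912]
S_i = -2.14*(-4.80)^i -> [-2.14, 10.27, -49.31, 236.67, -1136.0]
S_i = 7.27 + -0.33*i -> [7.27, 6.94, 6.61, 6.28, 5.95]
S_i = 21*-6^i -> [21, -126, 756, -4536, 27216]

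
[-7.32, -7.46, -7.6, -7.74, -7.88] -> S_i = -7.32 + -0.14*i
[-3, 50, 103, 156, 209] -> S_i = -3 + 53*i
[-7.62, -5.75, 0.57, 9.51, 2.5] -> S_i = Random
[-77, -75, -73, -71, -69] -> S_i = -77 + 2*i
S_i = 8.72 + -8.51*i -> [8.72, 0.21, -8.3, -16.81, -25.32]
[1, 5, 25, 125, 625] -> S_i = 1*5^i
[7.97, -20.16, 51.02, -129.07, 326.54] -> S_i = 7.97*(-2.53)^i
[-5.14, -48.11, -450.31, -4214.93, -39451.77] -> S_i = -5.14*9.36^i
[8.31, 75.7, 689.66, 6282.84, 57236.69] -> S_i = 8.31*9.11^i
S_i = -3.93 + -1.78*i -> [-3.93, -5.71, -7.49, -9.27, -11.05]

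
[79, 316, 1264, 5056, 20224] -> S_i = 79*4^i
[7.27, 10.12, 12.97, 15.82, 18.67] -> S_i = 7.27 + 2.85*i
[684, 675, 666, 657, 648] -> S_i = 684 + -9*i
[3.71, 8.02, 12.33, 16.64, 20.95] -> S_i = 3.71 + 4.31*i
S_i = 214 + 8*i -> [214, 222, 230, 238, 246]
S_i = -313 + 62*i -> [-313, -251, -189, -127, -65]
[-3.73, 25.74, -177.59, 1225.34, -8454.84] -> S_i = -3.73*(-6.90)^i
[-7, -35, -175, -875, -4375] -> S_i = -7*5^i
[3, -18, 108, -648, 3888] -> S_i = 3*-6^i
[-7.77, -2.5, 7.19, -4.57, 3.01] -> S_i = Random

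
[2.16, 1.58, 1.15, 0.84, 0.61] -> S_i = 2.16*0.73^i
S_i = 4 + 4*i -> [4, 8, 12, 16, 20]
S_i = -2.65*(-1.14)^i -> [-2.65, 3.02, -3.44, 3.93, -4.48]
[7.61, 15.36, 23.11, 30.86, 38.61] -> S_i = 7.61 + 7.75*i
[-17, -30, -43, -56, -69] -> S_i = -17 + -13*i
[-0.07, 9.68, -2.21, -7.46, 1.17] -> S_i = Random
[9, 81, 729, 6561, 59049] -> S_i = 9*9^i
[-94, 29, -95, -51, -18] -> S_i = Random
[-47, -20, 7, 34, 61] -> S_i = -47 + 27*i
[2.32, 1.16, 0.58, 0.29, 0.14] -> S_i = 2.32*0.50^i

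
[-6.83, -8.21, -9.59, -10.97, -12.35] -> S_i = -6.83 + -1.38*i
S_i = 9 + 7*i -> [9, 16, 23, 30, 37]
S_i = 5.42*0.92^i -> [5.42, 4.99, 4.59, 4.22, 3.88]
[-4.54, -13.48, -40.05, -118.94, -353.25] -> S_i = -4.54*2.97^i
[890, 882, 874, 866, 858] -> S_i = 890 + -8*i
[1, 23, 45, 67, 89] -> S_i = 1 + 22*i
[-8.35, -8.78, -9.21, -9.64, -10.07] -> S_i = -8.35 + -0.43*i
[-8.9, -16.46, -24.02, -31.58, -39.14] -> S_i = -8.90 + -7.56*i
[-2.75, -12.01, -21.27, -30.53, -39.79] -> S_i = -2.75 + -9.26*i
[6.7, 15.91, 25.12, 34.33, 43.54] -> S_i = 6.70 + 9.21*i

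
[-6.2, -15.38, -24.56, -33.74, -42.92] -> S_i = -6.20 + -9.18*i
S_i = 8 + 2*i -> [8, 10, 12, 14, 16]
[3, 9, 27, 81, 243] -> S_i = 3*3^i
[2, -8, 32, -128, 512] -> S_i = 2*-4^i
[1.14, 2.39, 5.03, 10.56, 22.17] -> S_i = 1.14*2.10^i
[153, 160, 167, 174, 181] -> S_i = 153 + 7*i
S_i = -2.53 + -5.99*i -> [-2.53, -8.52, -14.51, -20.5, -26.49]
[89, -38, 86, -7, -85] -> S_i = Random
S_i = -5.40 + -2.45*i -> [-5.4, -7.85, -10.3, -12.75, -15.2]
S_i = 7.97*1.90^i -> [7.97, 15.14, 28.77, 54.67, 103.87]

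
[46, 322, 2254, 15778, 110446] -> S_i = 46*7^i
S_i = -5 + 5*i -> [-5, 0, 5, 10, 15]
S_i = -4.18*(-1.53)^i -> [-4.18, 6.4, -9.78, 14.97, -22.91]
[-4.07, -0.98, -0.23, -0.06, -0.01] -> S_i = -4.07*0.24^i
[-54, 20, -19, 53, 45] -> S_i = Random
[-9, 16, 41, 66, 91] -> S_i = -9 + 25*i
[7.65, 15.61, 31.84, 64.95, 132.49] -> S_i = 7.65*2.04^i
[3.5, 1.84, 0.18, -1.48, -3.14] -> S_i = 3.50 + -1.66*i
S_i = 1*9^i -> [1, 9, 81, 729, 6561]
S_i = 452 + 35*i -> [452, 487, 522, 557, 592]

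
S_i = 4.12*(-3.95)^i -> [4.12, -16.27, 64.28, -253.92, 1002.96]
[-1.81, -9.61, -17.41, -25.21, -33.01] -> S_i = -1.81 + -7.80*i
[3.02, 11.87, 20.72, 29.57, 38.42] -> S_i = 3.02 + 8.85*i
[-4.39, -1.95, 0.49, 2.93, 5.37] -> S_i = -4.39 + 2.44*i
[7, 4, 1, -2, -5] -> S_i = 7 + -3*i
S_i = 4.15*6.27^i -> [4.15, 26.02, 163.15, 1022.94, 6413.84]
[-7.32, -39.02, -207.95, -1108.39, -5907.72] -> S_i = -7.32*5.33^i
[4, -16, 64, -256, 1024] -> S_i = 4*-4^i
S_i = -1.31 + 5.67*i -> [-1.31, 4.36, 10.03, 15.7, 21.37]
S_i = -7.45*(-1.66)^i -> [-7.45, 12.37, -20.53, 34.08, -56.57]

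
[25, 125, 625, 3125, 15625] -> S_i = 25*5^i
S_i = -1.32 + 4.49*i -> [-1.32, 3.17, 7.66, 12.15, 16.64]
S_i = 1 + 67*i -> [1, 68, 135, 202, 269]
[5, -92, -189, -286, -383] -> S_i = 5 + -97*i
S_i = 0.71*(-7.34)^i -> [0.71, -5.21, 38.25, -280.77, 2060.83]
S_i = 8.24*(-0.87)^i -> [8.24, -7.17, 6.24, -5.43, 4.72]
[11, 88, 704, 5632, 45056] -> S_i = 11*8^i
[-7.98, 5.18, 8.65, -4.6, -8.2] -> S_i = Random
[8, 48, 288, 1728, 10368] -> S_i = 8*6^i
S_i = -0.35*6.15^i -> [-0.35, -2.15, -13.24, -81.41, -500.69]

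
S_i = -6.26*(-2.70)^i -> [-6.26, 16.9, -45.64, 123.22, -332.68]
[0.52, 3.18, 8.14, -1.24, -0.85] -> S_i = Random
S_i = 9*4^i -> [9, 36, 144, 576, 2304]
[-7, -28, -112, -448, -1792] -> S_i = -7*4^i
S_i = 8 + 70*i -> [8, 78, 148, 218, 288]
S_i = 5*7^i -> [5, 35, 245, 1715, 12005]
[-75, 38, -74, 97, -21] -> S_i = Random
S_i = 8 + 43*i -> [8, 51, 94, 137, 180]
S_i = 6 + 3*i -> [6, 9, 12, 15, 18]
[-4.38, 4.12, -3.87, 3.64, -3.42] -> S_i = -4.38*(-0.94)^i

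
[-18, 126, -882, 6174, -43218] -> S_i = -18*-7^i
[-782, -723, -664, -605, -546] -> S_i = -782 + 59*i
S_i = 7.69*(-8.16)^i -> [7.69, -62.75, 512.04, -4178.27, 34094.71]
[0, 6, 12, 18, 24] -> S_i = 0 + 6*i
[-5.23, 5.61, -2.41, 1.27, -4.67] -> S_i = Random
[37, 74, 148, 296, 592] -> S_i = 37*2^i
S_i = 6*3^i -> [6, 18, 54, 162, 486]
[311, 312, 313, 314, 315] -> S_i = 311 + 1*i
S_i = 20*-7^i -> [20, -140, 980, -6860, 48020]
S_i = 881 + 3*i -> [881, 884, 887, 890, 893]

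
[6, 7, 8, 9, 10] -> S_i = 6 + 1*i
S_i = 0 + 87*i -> [0, 87, 174, 261, 348]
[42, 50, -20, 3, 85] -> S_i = Random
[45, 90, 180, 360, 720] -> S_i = 45*2^i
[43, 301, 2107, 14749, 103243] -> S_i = 43*7^i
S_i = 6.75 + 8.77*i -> [6.75, 15.52, 24.29, 33.06, 41.83]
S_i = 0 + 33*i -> [0, 33, 66, 99, 132]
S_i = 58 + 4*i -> [58, 62, 66, 70, 74]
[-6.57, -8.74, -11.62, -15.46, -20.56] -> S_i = -6.57*1.33^i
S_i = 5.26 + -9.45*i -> [5.26, -4.19, -13.64, -23.09, -32.54]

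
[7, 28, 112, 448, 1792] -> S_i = 7*4^i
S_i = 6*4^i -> [6, 24, 96, 384, 1536]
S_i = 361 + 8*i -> [361, 369, 377, 385, 393]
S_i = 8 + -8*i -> [8, 0, -8, -16, -24]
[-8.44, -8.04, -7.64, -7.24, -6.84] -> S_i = -8.44 + 0.40*i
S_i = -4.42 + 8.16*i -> [-4.42, 3.74, 11.9, 20.06, 28.22]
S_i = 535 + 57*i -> [535, 592, 649, 706, 763]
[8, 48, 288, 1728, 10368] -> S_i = 8*6^i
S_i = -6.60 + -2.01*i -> [-6.6, -8.61, -10.62, -12.63, -14.64]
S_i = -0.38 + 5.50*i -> [-0.38, 5.12, 10.62, 16.12, 21.62]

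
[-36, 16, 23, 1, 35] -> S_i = Random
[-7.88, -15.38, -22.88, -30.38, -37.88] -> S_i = -7.88 + -7.50*i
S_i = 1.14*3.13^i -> [1.14, 3.57, 11.17, 34.96, 109.42]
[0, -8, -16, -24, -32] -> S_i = 0 + -8*i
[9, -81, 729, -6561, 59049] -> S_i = 9*-9^i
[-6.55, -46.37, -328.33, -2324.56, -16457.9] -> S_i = -6.55*7.08^i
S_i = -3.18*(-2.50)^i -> [-3.18, 7.95, -19.88, 49.69, -124.22]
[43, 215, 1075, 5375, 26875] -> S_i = 43*5^i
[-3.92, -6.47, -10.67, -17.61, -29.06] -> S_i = -3.92*1.65^i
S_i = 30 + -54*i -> [30, -24, -78, -132, -186]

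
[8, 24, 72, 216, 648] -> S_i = 8*3^i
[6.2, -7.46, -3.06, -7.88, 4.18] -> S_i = Random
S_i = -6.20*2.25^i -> [-6.2, -13.95, -31.39, -70.62, -158.9]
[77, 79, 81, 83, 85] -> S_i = 77 + 2*i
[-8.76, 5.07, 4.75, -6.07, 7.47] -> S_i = Random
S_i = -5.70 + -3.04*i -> [-5.7, -8.74, -11.78, -14.82, -17.86]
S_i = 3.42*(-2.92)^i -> [3.42, -9.99, 29.16, -85.15, 248.63]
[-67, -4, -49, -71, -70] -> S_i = Random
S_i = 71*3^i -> [71, 213, 639, 1917, 5751]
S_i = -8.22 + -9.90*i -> [-8.22, -18.12, -28.02, -37.92, -47.82]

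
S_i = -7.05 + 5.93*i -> [-7.05, -1.12, 4.81, 10.74, 16.67]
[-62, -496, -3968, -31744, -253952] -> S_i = -62*8^i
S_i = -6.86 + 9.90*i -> [-6.86, 3.04, 12.94, 22.84, 32.74]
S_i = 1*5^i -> [1, 5, 25, 125, 625]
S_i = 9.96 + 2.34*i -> [9.96, 12.3, 14.64, 16.98, 19.32]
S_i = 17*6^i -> [17, 102, 612, 3672, 22032]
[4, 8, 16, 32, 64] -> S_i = 4*2^i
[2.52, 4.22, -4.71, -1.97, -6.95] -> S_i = Random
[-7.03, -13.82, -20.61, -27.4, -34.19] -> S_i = -7.03 + -6.79*i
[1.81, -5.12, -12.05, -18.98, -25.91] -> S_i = 1.81 + -6.93*i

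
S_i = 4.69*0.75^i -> [4.69, 3.52, 2.64, 1.98, 1.48]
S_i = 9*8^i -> [9, 72, 576, 4608, 36864]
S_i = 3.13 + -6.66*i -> [3.13, -3.53, -10.19, -16.85, -23.51]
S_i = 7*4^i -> [7, 28, 112, 448, 1792]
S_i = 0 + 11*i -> [0, 11, 22, 33, 44]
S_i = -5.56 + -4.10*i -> [-5.56, -9.66, -13.76, -17.86, -21.96]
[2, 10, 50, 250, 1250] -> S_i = 2*5^i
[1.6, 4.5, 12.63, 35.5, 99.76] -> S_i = 1.60*2.81^i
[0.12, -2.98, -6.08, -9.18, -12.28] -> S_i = 0.12 + -3.10*i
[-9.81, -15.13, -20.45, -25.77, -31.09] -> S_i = -9.81 + -5.32*i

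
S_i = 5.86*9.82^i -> [5.86, 57.55, 565.09, 5549.22, 54493.36]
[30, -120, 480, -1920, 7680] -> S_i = 30*-4^i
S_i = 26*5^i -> [26, 130, 650, 3250, 16250]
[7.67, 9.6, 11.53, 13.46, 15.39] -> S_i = 7.67 + 1.93*i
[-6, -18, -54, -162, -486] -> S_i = -6*3^i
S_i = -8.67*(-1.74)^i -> [-8.67, 15.09, -26.25, 45.67, -79.47]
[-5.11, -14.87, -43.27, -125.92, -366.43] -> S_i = -5.11*2.91^i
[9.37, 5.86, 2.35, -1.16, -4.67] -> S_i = 9.37 + -3.51*i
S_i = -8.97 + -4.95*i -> [-8.97, -13.92, -18.87, -23.82, -28.77]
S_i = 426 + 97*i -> [426, 523, 620, 717, 814]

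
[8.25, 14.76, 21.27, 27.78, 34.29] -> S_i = 8.25 + 6.51*i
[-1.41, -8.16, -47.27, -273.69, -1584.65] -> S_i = -1.41*5.79^i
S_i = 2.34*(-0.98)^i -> [2.34, -2.29, 2.25, -2.2, 2.16]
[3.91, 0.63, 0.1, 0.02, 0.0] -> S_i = 3.91*0.16^i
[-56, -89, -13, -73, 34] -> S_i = Random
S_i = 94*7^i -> [94, 658, 4606, 32242, 225694]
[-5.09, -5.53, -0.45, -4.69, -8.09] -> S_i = Random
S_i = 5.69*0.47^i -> [5.69, 2.67, 1.26, 0.59, 0.28]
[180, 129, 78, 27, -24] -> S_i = 180 + -51*i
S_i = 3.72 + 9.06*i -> [3.72, 12.78, 21.84, 30.9, 39.96]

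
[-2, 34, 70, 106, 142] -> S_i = -2 + 36*i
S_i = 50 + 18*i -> [50, 68, 86, 104, 122]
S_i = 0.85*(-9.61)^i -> [0.85, -8.17, 78.5, -754.38, 7249.57]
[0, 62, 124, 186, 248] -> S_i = 0 + 62*i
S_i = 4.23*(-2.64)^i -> [4.23, -11.17, 29.48, -77.83, 205.47]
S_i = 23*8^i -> [23, 184, 1472, 11776, 94208]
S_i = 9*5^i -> [9, 45, 225, 1125, 5625]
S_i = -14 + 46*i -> [-14, 32, 78, 124, 170]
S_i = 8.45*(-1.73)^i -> [8.45, -14.62, 25.29, -43.75, 75.69]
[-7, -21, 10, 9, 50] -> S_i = Random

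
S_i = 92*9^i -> [92, 828, 7452, 67068, 603612]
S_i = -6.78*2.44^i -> [-6.78, -16.54, -40.37, -98.49, -240.32]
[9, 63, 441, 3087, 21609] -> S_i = 9*7^i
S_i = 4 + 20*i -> [4, 24, 44, 64, 84]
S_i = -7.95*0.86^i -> [-7.95, -6.84, -5.88, -5.06, -4.35]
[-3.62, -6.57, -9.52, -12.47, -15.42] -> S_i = -3.62 + -2.95*i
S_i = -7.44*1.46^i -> [-7.44, -10.86, -15.86, -23.15, -33.81]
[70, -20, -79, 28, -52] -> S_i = Random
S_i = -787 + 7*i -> [-787, -780, -773, -766, -759]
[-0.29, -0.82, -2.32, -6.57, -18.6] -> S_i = -0.29*2.83^i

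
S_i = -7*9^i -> [-7, -63, -567, -5103, -45927]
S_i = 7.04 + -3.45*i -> [7.04, 3.59, 0.14, -3.31, -6.76]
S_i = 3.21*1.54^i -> [3.21, 4.94, 7.61, 11.72, 18.05]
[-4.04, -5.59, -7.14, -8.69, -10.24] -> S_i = -4.04 + -1.55*i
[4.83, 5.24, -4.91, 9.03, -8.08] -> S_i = Random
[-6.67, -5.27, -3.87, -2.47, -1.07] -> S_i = -6.67 + 1.40*i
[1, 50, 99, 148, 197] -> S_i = 1 + 49*i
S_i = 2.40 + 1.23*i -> [2.4, 3.63, 4.86, 6.09, 7.32]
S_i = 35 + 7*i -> [35, 42, 49, 56, 63]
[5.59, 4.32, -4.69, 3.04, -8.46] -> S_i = Random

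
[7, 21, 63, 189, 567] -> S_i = 7*3^i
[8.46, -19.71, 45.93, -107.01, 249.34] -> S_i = 8.46*(-2.33)^i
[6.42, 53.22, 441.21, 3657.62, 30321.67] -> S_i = 6.42*8.29^i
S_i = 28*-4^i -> [28, -112, 448, -1792, 7168]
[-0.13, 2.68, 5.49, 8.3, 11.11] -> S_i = -0.13 + 2.81*i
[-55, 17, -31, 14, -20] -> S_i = Random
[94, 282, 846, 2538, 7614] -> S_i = 94*3^i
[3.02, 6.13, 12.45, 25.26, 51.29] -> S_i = 3.02*2.03^i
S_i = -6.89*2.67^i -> [-6.89, -18.4, -49.12, -131.15, -350.16]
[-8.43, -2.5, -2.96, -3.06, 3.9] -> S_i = Random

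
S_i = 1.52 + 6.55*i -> [1.52, 8.07, 14.62, 21.17, 27.72]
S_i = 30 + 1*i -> [30, 31, 32, 33, 34]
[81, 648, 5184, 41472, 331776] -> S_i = 81*8^i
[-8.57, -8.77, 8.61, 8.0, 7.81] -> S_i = Random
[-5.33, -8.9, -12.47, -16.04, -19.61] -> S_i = -5.33 + -3.57*i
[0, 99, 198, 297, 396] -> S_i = 0 + 99*i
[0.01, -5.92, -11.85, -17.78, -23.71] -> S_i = 0.01 + -5.93*i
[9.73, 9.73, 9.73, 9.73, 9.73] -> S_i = 9.73 + 0.00*i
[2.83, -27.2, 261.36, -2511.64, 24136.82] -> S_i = 2.83*(-9.61)^i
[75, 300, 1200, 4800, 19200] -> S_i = 75*4^i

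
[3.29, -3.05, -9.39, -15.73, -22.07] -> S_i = 3.29 + -6.34*i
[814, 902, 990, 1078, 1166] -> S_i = 814 + 88*i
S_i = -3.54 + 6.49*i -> [-3.54, 2.95, 9.44, 15.93, 22.42]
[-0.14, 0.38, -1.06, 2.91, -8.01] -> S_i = -0.14*(-2.75)^i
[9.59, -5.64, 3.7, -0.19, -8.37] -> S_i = Random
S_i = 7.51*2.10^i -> [7.51, 15.77, 33.12, 69.55, 146.06]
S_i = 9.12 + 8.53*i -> [9.12, 17.65, 26.18, 34.71, 43.24]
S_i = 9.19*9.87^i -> [9.19, 90.71, 895.26, 8836.23, 87213.58]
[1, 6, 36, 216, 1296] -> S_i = 1*6^i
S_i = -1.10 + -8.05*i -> [-1.1, -9.15, -17.2, -25.25, -33.3]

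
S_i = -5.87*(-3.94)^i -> [-5.87, 23.13, -91.12, 359.03, -1414.57]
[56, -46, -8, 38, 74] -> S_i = Random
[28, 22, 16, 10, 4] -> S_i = 28 + -6*i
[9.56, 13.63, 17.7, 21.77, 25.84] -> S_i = 9.56 + 4.07*i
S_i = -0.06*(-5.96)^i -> [-0.06, 0.36, -2.13, 12.7, -75.71]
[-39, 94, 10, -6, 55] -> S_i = Random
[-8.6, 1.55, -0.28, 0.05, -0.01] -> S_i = -8.60*(-0.18)^i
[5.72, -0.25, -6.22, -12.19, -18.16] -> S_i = 5.72 + -5.97*i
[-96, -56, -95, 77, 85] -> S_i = Random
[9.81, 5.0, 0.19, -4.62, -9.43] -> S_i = 9.81 + -4.81*i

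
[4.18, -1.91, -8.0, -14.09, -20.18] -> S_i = 4.18 + -6.09*i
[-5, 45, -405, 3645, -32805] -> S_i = -5*-9^i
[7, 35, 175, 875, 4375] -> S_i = 7*5^i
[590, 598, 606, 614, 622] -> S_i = 590 + 8*i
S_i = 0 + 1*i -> [0, 1, 2, 3, 4]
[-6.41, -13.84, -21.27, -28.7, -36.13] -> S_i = -6.41 + -7.43*i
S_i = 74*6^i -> [74, 444, 2664, 15984, 95904]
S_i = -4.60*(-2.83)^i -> [-4.6, 13.02, -36.84, 104.26, -295.06]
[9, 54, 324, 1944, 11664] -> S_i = 9*6^i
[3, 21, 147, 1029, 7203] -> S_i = 3*7^i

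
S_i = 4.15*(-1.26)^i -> [4.15, -5.23, 6.59, -8.3, 10.46]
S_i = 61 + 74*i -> [61, 135, 209, 283, 357]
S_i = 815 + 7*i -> [815, 822, 829, 836, 843]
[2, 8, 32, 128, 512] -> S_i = 2*4^i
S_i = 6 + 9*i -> [6, 15, 24, 33, 42]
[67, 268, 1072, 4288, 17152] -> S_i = 67*4^i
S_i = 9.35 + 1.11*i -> [9.35, 10.46, 11.57, 12.68, 13.79]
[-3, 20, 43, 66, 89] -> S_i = -3 + 23*i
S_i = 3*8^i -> [3, 24, 192, 1536, 12288]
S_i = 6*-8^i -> [6, -48, 384, -3072, 24576]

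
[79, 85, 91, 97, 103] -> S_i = 79 + 6*i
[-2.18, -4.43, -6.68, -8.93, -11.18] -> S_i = -2.18 + -2.25*i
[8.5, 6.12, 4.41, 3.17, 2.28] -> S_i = 8.50*0.72^i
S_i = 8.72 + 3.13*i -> [8.72, 11.85, 14.98, 18.11, 21.24]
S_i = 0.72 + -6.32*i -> [0.72, -5.6, -11.92, -18.24, -24.56]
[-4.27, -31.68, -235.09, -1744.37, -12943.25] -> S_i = -4.27*7.42^i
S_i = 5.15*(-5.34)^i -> [5.15, -27.5, 146.86, -784.21, 4187.67]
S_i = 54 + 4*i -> [54, 58, 62, 66, 70]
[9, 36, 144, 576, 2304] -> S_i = 9*4^i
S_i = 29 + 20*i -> [29, 49, 69, 89, 109]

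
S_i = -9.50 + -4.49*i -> [-9.5, -13.99, -18.48, -22.97, -27.46]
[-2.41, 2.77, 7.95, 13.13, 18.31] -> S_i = -2.41 + 5.18*i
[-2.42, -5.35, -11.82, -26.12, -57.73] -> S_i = -2.42*2.21^i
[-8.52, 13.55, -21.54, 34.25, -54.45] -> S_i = -8.52*(-1.59)^i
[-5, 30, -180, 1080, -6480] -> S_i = -5*-6^i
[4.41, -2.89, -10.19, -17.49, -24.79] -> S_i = 4.41 + -7.30*i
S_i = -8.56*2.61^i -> [-8.56, -22.34, -58.31, -152.19, -397.22]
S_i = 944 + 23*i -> [944, 967, 990, 1013, 1036]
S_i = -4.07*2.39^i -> [-4.07, -9.73, -23.25, -55.56, -132.8]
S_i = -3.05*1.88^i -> [-3.05, -5.73, -10.78, -20.27, -38.1]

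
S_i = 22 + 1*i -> [22, 23, 24, 25, 26]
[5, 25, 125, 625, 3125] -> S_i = 5*5^i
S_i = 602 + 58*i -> [602, 660, 718, 776, 834]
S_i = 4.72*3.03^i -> [4.72, 14.3, 43.33, 131.3, 397.84]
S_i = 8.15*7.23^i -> [8.15, 58.92, 426.02, 3080.15, 22269.52]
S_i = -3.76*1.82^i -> [-3.76, -6.84, -12.45, -22.67, -41.25]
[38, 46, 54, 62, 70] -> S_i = 38 + 8*i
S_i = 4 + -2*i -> [4, 2, 0, -2, -4]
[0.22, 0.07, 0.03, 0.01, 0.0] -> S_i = 0.22*0.34^i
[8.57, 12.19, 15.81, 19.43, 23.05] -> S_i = 8.57 + 3.62*i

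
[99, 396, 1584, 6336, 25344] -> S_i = 99*4^i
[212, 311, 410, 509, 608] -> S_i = 212 + 99*i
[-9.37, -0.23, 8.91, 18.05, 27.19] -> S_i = -9.37 + 9.14*i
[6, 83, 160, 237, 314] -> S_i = 6 + 77*i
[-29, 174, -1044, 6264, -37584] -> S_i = -29*-6^i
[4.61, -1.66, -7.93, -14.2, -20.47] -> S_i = 4.61 + -6.27*i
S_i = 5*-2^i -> [5, -10, 20, -40, 80]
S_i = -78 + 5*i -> [-78, -73, -68, -63, -58]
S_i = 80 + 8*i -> [80, 88, 96, 104, 112]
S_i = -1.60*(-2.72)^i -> [-1.6, 4.35, -11.84, 32.2, -87.58]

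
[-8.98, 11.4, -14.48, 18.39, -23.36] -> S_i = -8.98*(-1.27)^i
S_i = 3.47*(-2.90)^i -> [3.47, -10.06, 29.18, -84.63, 245.43]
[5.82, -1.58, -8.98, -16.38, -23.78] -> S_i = 5.82 + -7.40*i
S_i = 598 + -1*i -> [598, 597, 596, 595, 594]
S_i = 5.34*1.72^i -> [5.34, 9.18, 15.8, 27.17, 46.74]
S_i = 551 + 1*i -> [551, 552, 553, 554, 555]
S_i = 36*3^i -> [36, 108, 324, 972, 2916]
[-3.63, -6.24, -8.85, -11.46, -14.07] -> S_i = -3.63 + -2.61*i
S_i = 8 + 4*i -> [8, 12, 16, 20, 24]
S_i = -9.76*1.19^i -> [-9.76, -11.61, -13.82, -16.45, -19.57]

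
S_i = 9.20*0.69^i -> [9.2, 6.35, 4.38, 3.02, 2.09]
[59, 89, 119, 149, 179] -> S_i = 59 + 30*i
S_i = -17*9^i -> [-17, -153, -1377, -12393, -111537]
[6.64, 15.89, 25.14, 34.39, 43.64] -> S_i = 6.64 + 9.25*i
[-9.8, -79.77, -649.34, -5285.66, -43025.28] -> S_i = -9.80*8.14^i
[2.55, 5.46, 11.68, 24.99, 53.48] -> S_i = 2.55*2.14^i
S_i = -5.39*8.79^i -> [-5.39, -47.38, -416.45, -3660.63, -32176.9]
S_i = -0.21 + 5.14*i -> [-0.21, 4.93, 10.07, 15.21, 20.35]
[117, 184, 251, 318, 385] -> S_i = 117 + 67*i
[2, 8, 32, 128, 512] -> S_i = 2*4^i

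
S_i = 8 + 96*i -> [8, 104, 200, 296, 392]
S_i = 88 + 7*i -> [88, 95, 102, 109, 116]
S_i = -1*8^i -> [-1, -8, -64, -512, -4096]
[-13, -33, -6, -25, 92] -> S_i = Random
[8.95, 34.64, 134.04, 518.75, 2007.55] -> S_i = 8.95*3.87^i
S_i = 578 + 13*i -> [578, 591, 604, 617, 630]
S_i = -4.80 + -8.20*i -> [-4.8, -13.0, -21.2, -29.4, -37.6]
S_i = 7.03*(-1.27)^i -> [7.03, -8.93, 11.34, -14.4, 18.29]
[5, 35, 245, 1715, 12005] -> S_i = 5*7^i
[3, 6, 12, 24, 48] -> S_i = 3*2^i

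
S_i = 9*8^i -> [9, 72, 576, 4608, 36864]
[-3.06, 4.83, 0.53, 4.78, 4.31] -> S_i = Random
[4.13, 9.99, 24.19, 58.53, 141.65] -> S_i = 4.13*2.42^i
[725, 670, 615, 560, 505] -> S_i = 725 + -55*i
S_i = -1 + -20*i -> [-1, -21, -41, -61, -81]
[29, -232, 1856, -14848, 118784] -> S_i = 29*-8^i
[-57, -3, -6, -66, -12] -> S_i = Random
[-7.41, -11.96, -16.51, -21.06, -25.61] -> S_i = -7.41 + -4.55*i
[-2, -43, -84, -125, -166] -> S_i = -2 + -41*i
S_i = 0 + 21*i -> [0, 21, 42, 63, 84]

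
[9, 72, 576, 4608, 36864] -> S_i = 9*8^i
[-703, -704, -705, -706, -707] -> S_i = -703 + -1*i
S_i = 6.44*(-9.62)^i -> [6.44, -61.95, 595.99, -5733.38, 55155.16]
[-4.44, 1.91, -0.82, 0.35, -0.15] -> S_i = -4.44*(-0.43)^i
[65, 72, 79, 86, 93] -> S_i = 65 + 7*i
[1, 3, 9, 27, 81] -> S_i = 1*3^i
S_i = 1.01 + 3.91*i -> [1.01, 4.92, 8.83, 12.74, 16.65]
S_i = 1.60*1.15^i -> [1.6, 1.84, 2.12, 2.43, 2.8]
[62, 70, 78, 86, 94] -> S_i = 62 + 8*i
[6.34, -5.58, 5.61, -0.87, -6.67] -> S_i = Random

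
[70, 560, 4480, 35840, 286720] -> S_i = 70*8^i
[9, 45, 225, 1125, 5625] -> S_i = 9*5^i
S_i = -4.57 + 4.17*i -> [-4.57, -0.4, 3.77, 7.94, 12.11]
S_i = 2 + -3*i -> [2, -1, -4, -7, -10]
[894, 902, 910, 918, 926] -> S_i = 894 + 8*i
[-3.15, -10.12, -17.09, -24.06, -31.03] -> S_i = -3.15 + -6.97*i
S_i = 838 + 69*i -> [838, 907, 976, 1045, 1114]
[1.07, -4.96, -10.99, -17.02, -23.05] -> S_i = 1.07 + -6.03*i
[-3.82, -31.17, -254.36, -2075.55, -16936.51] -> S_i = -3.82*8.16^i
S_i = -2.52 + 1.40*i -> [-2.52, -1.12, 0.28, 1.68, 3.08]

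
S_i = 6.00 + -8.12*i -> [6.0, -2.12, -10.24, -18.36, -26.48]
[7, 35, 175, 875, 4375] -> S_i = 7*5^i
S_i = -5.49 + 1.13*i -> [-5.49, -4.36, -3.23, -2.1, -0.97]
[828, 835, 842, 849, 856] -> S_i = 828 + 7*i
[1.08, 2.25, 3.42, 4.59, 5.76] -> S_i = 1.08 + 1.17*i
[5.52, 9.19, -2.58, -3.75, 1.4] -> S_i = Random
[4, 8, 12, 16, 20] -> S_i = 4 + 4*i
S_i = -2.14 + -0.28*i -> [-2.14, -2.42, -2.7, -2.98, -3.26]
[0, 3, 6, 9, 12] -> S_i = 0 + 3*i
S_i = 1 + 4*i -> [1, 5, 9, 13, 17]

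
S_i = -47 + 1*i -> [-47, -46, -45, -44, -43]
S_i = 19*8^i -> [19, 152, 1216, 9728, 77824]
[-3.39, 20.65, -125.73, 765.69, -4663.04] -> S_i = -3.39*(-6.09)^i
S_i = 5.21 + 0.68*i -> [5.21, 5.89, 6.57, 7.25, 7.93]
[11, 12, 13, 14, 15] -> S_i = 11 + 1*i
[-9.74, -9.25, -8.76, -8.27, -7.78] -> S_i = -9.74 + 0.49*i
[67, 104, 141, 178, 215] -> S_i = 67 + 37*i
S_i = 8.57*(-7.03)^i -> [8.57, -60.25, 423.54, -2977.47, 20931.59]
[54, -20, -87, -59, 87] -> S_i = Random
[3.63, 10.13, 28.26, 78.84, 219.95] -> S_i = 3.63*2.79^i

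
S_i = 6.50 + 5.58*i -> [6.5, 12.08, 17.66, 23.24, 28.82]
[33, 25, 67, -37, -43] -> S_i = Random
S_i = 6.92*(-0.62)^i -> [6.92, -4.29, 2.66, -1.65, 1.02]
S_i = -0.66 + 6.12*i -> [-0.66, 5.46, 11.58, 17.7, 23.82]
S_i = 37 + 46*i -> [37, 83, 129, 175, 221]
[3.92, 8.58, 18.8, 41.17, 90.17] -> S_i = 3.92*2.19^i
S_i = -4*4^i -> [-4, -16, -64, -256, -1024]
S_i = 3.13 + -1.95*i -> [3.13, 1.18, -0.77, -2.72, -4.67]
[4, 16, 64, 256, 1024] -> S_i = 4*4^i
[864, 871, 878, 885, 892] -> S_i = 864 + 7*i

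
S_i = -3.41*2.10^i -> [-3.41, -7.16, -15.04, -31.58, -66.32]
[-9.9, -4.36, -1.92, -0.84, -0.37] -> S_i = -9.90*0.44^i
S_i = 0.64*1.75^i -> [0.64, 1.12, 1.96, 3.43, 6.0]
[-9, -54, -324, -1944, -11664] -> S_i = -9*6^i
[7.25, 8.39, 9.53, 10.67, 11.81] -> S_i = 7.25 + 1.14*i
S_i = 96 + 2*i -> [96, 98, 100, 102, 104]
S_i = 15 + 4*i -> [15, 19, 23, 27, 31]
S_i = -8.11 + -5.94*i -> [-8.11, -14.05, -19.99, -25.93, -31.87]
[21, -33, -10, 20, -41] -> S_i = Random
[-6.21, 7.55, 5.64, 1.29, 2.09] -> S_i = Random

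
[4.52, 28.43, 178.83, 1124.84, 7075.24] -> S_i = 4.52*6.29^i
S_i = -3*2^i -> [-3, -6, -12, -24, -48]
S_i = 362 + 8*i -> [362, 370, 378, 386, 394]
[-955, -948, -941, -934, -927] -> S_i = -955 + 7*i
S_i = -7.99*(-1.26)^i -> [-7.99, 10.07, -12.68, 15.98, -20.14]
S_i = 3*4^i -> [3, 12, 48, 192, 768]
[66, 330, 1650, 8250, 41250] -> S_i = 66*5^i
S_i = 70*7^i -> [70, 490, 3430, 24010, 168070]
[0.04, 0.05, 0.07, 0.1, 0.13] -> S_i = 0.04*1.35^i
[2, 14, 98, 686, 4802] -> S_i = 2*7^i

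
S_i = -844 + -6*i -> [-844, -850, -856, -862, -868]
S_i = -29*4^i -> [-29, -116, -464, -1856, -7424]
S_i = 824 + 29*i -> [824, 853, 882, 911, 940]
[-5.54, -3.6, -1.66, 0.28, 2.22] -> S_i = -5.54 + 1.94*i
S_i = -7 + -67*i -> [-7, -74, -141, -208, -275]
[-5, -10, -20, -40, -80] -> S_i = -5*2^i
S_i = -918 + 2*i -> [-918, -916, -914, -912, -910]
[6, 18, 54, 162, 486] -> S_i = 6*3^i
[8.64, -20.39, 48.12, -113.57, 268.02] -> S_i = 8.64*(-2.36)^i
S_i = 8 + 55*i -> [8, 63, 118, 173, 228]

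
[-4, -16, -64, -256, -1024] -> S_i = -4*4^i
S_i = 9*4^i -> [9, 36, 144, 576, 2304]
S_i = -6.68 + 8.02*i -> [-6.68, 1.34, 9.36, 17.38, 25.4]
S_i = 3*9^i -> [3, 27, 243, 2187, 19683]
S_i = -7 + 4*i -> [-7, -3, 1, 5, 9]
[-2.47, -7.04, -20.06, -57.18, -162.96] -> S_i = -2.47*2.85^i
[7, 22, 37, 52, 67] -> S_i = 7 + 15*i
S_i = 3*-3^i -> [3, -9, 27, -81, 243]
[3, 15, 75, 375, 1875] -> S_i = 3*5^i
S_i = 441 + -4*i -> [441, 437, 433, 429, 425]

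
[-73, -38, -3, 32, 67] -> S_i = -73 + 35*i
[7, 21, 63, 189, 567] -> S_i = 7*3^i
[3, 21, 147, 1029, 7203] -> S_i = 3*7^i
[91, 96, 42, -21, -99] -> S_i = Random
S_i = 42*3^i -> [42, 126, 378, 1134, 3402]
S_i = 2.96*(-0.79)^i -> [2.96, -2.34, 1.85, -1.46, 1.15]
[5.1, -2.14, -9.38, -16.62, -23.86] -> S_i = 5.10 + -7.24*i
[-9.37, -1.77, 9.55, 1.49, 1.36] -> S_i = Random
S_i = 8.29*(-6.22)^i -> [8.29, -51.56, 320.73, -1994.92, 12408.41]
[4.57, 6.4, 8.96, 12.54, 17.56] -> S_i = 4.57*1.40^i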